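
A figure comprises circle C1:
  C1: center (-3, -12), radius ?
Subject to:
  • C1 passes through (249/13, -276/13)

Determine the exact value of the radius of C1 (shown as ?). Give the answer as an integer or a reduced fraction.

1. [C1∋P]  r_C1² − 576 = 0  ⇒  r_C1 = 24 (r>0 drops 1)

24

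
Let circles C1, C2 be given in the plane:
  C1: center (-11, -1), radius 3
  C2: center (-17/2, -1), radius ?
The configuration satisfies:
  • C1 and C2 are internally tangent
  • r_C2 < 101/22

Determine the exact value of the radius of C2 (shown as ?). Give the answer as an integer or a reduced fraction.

1/2

1. [int C1,C2]  r_C2² − 6r_C2 + 11/4 = 0  ⇒  r_C2 = 1/2 or 11/2
2. given r_C2 < 101/22: keep 1/2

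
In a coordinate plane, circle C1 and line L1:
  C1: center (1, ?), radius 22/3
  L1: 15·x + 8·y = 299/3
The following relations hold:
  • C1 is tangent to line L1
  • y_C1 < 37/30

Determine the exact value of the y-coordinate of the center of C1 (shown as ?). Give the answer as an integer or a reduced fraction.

1. [C1‖L1]  y_C1² − (127/6)y_C1 − 785/6 = 0  ⇒  y_C1 = -5 or 157/6
2. given y_C1 < 37/30: keep -5

-5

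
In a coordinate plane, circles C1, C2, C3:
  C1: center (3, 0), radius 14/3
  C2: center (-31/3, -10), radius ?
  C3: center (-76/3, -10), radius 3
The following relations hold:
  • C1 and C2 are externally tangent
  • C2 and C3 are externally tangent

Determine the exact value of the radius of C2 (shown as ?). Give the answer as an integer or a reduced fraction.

12

1. [ext C1·C2]  r_C2² + (28/3)r_C2 − 256 = 0  ⇒  r_C2 = 12 (r>0 drops 1)
2. [ext C2·C3]  r_C2² + 6r_C2 − 216 = 0  ⇒  r_C2 = 12 (r>0 drops 1)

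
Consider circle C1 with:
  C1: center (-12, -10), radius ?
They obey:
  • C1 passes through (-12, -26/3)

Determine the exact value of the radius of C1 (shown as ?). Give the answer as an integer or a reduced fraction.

4/3

1. [C1∋P]  r_C1² − 16/9 = 0  ⇒  r_C1 = 4/3 (r>0 drops 1)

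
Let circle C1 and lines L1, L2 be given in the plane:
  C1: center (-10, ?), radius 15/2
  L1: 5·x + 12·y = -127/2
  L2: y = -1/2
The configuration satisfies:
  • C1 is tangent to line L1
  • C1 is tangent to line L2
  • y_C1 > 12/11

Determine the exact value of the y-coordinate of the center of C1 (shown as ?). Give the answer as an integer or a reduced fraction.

1. [C1‖L1]  y_C1² + (9/4)y_C1 − 259/4 = 0  ⇒  y_C1 = -37/4 or 7
2. [C1‖L2]  y_C1² + 1y_C1 − 56 = 0  ⇒  y_C1 = -8 or 7

7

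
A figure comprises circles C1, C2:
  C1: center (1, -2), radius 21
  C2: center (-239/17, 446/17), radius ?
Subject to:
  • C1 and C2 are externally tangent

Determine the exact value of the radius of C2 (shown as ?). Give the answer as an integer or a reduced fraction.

1. [ext C1·C2]  r_C2² + 42r_C2 − 583 = 0  ⇒  r_C2 = 11 (r>0 drops 1)

11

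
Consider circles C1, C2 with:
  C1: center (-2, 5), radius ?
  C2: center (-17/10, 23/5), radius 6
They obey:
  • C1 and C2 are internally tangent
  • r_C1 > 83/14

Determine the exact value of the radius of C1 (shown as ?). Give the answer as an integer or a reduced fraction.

1. [int C1,C2]  r_C1² − 12r_C1 + 143/4 = 0  ⇒  r_C1 = 11/2 or 13/2
2. given r_C1 > 83/14: keep 13/2

13/2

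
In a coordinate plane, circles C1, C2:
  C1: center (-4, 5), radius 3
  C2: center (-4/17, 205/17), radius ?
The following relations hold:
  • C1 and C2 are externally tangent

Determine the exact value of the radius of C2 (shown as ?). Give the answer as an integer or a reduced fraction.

1. [ext C1·C2]  r_C2² + 6r_C2 − 55 = 0  ⇒  r_C2 = 5 (r>0 drops 1)

5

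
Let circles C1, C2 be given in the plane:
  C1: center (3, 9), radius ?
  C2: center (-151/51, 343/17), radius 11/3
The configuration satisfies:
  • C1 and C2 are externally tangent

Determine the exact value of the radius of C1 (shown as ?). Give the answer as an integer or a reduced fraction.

1. [ext C1·C2]  r_C1² + (22/3)r_C1 − 147 = 0  ⇒  r_C1 = 9 (r>0 drops 1)

9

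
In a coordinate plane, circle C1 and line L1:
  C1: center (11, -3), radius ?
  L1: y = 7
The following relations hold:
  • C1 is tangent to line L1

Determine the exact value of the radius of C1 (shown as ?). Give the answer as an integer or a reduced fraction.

1. [C1‖L1]  r_C1² − 100 = 0  ⇒  r_C1 = 10 (r>0 drops 1)

10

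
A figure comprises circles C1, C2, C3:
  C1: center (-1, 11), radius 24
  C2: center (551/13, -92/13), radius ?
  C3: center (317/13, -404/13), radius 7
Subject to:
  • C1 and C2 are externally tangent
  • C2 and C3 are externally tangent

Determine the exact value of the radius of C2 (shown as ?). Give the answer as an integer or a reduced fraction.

1. [ext C1·C2]  r_C2² + 48r_C2 − 1633 = 0  ⇒  r_C2 = 23 (r>0 drops 1)
2. [ext C2·C3]  r_C2² + 14r_C2 − 851 = 0  ⇒  r_C2 = 23 (r>0 drops 1)

23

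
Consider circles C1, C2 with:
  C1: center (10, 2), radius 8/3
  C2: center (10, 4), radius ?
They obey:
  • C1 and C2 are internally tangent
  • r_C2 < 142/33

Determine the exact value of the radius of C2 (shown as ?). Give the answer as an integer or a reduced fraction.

2/3

1. [int C1,C2]  r_C2² − (16/3)r_C2 + 28/9 = 0  ⇒  r_C2 = 2/3 or 14/3
2. given r_C2 < 142/33: keep 2/3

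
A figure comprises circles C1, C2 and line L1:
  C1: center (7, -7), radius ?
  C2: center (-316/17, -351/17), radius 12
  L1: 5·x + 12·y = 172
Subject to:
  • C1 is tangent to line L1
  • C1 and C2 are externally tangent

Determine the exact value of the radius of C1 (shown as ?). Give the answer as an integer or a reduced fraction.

1. [C1‖L1]  r_C1² − 289 = 0  ⇒  r_C1 = 17 (r>0 drops 1)
2. [ext C1·C2]  r_C1² + 24r_C1 − 697 = 0  ⇒  r_C1 = 17 (r>0 drops 1)

17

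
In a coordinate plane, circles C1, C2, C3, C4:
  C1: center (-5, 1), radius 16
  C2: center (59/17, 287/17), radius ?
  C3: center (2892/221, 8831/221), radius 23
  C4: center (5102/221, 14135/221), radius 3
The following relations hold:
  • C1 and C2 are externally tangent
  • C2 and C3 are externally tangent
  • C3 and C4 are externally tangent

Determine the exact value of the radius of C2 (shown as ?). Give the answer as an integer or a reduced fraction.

2

1. [ext C1·C2]  r_C2² + 32r_C2 − 68 = 0  ⇒  r_C2 = 2 (r>0 drops 1)
2. [ext C2·C3]  r_C2² + 46r_C2 − 96 = 0  ⇒  r_C2 = 2 (r>0 drops 1)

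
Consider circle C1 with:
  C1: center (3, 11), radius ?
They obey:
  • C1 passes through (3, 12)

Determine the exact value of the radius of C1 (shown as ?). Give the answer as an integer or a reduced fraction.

1. [C1∋P]  r_C1² − 1 = 0  ⇒  r_C1 = 1 (r>0 drops 1)

1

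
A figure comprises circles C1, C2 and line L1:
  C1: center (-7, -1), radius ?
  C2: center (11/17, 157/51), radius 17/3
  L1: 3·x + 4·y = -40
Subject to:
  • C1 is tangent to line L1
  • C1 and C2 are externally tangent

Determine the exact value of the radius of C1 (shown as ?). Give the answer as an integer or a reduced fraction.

1. [C1‖L1]  r_C1² − 9 = 0  ⇒  r_C1 = 3 (r>0 drops 1)
2. [ext C1·C2]  r_C1² + (34/3)r_C1 − 43 = 0  ⇒  r_C1 = 3 (r>0 drops 1)

3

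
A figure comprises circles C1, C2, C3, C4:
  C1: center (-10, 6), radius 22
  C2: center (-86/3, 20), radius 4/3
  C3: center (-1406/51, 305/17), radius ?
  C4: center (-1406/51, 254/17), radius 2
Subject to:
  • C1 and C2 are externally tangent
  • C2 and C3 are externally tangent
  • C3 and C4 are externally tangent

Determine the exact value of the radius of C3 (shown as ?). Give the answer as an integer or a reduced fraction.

1

1. [ext C2·C3]  r_C3² + (8/3)r_C3 − 11/3 = 0  ⇒  r_C3 = 1 (r>0 drops 1)
2. [ext C3·C4]  r_C3² + 4r_C3 − 5 = 0  ⇒  r_C3 = 1 (r>0 drops 1)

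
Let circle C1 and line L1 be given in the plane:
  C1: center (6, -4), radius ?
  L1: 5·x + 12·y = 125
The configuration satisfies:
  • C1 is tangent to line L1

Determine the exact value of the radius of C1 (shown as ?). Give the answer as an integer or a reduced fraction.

11

1. [C1‖L1]  r_C1² − 121 = 0  ⇒  r_C1 = 11 (r>0 drops 1)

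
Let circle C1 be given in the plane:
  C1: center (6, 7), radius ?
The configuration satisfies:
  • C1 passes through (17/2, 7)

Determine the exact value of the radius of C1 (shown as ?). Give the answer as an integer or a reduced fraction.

1. [C1∋P]  r_C1² − 25/4 = 0  ⇒  r_C1 = 5/2 (r>0 drops 1)

5/2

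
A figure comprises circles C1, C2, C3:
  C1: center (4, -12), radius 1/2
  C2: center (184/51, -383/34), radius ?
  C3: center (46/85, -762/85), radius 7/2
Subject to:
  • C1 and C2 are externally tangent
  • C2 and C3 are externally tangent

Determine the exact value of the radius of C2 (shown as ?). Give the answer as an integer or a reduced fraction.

1/3

1. [ext C1·C2]  r_C2² + 1r_C2 − 4/9 = 0  ⇒  r_C2 = 1/3 (r>0 drops 1)
2. [ext C2·C3]  r_C2² + 7r_C2 − 22/9 = 0  ⇒  r_C2 = 1/3 (r>0 drops 1)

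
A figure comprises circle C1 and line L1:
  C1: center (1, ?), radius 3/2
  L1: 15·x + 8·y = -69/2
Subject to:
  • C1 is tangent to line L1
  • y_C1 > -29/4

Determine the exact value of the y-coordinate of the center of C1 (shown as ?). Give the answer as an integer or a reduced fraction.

1. [C1‖L1]  y_C1² + (99/8)y_C1 + 225/8 = 0  ⇒  y_C1 = -75/8 or -3
2. given y_C1 > -29/4: keep -3

-3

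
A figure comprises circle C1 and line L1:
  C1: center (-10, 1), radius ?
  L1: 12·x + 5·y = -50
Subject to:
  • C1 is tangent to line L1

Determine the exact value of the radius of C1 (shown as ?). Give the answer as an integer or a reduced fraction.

5

1. [C1‖L1]  r_C1² − 25 = 0  ⇒  r_C1 = 5 (r>0 drops 1)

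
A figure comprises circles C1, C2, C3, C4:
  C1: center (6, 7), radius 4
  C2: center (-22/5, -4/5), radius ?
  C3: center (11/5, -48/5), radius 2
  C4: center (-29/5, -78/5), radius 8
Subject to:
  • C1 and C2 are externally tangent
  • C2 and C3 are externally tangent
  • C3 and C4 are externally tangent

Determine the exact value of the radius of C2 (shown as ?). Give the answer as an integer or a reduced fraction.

1. [ext C1·C2]  r_C2² + 8r_C2 − 153 = 0  ⇒  r_C2 = 9 (r>0 drops 1)
2. [ext C2·C3]  r_C2² + 4r_C2 − 117 = 0  ⇒  r_C2 = 9 (r>0 drops 1)

9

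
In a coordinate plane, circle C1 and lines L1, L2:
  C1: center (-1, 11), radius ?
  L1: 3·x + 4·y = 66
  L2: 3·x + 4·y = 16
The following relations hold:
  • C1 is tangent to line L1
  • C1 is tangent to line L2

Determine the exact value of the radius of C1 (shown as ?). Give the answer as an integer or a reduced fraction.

1. [C1‖L1]  r_C1² − 25 = 0  ⇒  r_C1 = 5 (r>0 drops 1)
2. [C1‖L2]  r_C1² − 25 = 0  ⇒  r_C1 = 5 (r>0 drops 1)

5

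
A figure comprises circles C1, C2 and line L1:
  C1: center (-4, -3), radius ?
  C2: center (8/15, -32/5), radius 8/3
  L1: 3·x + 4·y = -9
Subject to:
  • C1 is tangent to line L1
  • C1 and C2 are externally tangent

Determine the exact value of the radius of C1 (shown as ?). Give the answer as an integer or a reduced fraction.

3

1. [C1‖L1]  r_C1² − 9 = 0  ⇒  r_C1 = 3 (r>0 drops 1)
2. [ext C1·C2]  r_C1² + (16/3)r_C1 − 25 = 0  ⇒  r_C1 = 3 (r>0 drops 1)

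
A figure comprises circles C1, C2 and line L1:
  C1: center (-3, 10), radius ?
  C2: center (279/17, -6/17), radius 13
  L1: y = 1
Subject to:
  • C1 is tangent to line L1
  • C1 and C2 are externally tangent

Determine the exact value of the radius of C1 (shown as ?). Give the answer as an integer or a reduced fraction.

1. [C1‖L1]  r_C1² − 81 = 0  ⇒  r_C1 = 9 (r>0 drops 1)
2. [ext C1·C2]  r_C1² + 26r_C1 − 315 = 0  ⇒  r_C1 = 9 (r>0 drops 1)

9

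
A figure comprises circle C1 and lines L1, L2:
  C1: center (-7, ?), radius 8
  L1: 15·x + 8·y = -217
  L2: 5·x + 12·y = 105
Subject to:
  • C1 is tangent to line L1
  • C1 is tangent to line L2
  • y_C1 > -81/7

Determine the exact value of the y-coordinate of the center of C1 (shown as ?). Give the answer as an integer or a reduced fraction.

1. [C1‖L1]  y_C1² + 28y_C1 − 93 = 0  ⇒  y_C1 = -31 or 3
2. [C1‖L2]  y_C1² − (70/3)y_C1 + 61 = 0  ⇒  y_C1 = 3 or 61/3

3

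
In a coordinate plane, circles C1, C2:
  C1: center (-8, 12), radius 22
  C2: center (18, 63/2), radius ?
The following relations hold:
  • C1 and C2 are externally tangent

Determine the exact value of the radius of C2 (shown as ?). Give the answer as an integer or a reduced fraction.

21/2

1. [ext C1·C2]  r_C2² + 44r_C2 − 2289/4 = 0  ⇒  r_C2 = 21/2 (r>0 drops 1)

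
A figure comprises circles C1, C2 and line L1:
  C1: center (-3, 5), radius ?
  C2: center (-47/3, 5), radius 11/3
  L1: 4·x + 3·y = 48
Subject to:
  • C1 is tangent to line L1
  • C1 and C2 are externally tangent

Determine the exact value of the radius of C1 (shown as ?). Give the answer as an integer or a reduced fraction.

1. [C1‖L1]  r_C1² − 81 = 0  ⇒  r_C1 = 9 (r>0 drops 1)
2. [ext C1·C2]  r_C1² + (22/3)r_C1 − 147 = 0  ⇒  r_C1 = 9 (r>0 drops 1)

9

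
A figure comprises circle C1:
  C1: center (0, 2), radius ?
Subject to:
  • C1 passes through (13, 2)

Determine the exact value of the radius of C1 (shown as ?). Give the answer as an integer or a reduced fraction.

13

1. [C1∋P]  r_C1² − 169 = 0  ⇒  r_C1 = 13 (r>0 drops 1)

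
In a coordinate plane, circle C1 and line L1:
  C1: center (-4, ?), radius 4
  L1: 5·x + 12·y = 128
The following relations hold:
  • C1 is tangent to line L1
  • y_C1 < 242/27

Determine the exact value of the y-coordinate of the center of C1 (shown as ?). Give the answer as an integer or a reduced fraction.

1. [C1‖L1]  y_C1² − (74/3)y_C1 + 400/3 = 0  ⇒  y_C1 = 8 or 50/3
2. given y_C1 < 242/27: keep 8

8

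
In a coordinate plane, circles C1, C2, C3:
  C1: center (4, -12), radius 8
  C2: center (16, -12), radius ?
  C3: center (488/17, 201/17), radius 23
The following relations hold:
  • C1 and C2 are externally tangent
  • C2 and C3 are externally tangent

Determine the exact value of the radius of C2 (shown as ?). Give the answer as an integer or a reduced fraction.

4

1. [ext C1·C2]  r_C2² + 16r_C2 − 80 = 0  ⇒  r_C2 = 4 (r>0 drops 1)
2. [ext C2·C3]  r_C2² + 46r_C2 − 200 = 0  ⇒  r_C2 = 4 (r>0 drops 1)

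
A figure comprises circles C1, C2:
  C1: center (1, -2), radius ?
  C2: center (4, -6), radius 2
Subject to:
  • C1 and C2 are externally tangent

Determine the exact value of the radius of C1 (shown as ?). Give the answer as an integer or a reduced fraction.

3

1. [ext C1·C2]  r_C1² + 4r_C1 − 21 = 0  ⇒  r_C1 = 3 (r>0 drops 1)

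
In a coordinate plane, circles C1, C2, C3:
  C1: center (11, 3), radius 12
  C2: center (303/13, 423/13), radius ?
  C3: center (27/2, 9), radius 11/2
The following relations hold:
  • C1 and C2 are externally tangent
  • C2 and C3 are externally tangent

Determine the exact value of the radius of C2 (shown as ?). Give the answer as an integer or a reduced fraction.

20

1. [ext C1·C2]  r_C2² + 24r_C2 − 880 = 0  ⇒  r_C2 = 20 (r>0 drops 1)
2. [ext C2·C3]  r_C2² + 11r_C2 − 620 = 0  ⇒  r_C2 = 20 (r>0 drops 1)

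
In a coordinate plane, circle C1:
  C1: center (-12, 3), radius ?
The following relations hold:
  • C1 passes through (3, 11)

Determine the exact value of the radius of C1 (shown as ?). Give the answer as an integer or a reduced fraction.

17

1. [C1∋P]  r_C1² − 289 = 0  ⇒  r_C1 = 17 (r>0 drops 1)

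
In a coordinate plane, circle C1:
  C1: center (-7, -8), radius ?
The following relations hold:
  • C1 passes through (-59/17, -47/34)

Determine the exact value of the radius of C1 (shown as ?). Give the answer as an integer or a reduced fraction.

1. [C1∋P]  r_C1² − 225/4 = 0  ⇒  r_C1 = 15/2 (r>0 drops 1)

15/2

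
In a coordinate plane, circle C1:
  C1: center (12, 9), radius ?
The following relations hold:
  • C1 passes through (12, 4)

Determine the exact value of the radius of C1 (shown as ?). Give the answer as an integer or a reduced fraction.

1. [C1∋P]  r_C1² − 25 = 0  ⇒  r_C1 = 5 (r>0 drops 1)

5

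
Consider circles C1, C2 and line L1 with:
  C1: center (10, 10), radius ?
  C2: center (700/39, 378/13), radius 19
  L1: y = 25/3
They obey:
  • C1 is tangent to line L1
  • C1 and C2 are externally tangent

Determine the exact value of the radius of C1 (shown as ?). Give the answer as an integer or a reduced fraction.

1. [C1‖L1]  r_C1² − 25/9 = 0  ⇒  r_C1 = 5/3 (r>0 drops 1)
2. [ext C1·C2]  r_C1² + 38r_C1 − 595/9 = 0  ⇒  r_C1 = 5/3 (r>0 drops 1)

5/3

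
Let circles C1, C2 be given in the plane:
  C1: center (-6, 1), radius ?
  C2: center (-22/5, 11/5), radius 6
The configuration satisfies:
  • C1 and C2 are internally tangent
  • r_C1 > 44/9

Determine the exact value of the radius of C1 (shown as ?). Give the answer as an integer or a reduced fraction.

8

1. [int C1,C2]  r_C1² − 12r_C1 + 32 = 0  ⇒  r_C1 = 4 or 8
2. given r_C1 > 44/9: keep 8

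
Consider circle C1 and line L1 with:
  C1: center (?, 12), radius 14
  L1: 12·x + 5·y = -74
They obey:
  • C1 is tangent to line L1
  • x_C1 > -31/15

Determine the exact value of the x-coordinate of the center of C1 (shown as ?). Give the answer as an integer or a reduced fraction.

4

1. [C1‖L1]  x_C1² + (67/3)x_C1 − 316/3 = 0  ⇒  x_C1 = -79/3 or 4
2. given x_C1 > -31/15: keep 4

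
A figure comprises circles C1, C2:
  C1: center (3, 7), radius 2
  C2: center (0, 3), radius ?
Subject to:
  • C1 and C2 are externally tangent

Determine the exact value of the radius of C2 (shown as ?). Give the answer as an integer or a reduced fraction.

3

1. [ext C1·C2]  r_C2² + 4r_C2 − 21 = 0  ⇒  r_C2 = 3 (r>0 drops 1)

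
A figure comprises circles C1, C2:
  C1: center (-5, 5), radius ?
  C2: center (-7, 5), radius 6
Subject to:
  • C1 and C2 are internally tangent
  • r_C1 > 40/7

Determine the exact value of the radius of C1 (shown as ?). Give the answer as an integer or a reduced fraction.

8

1. [int C1,C2]  r_C1² − 12r_C1 + 32 = 0  ⇒  r_C1 = 4 or 8
2. given r_C1 > 40/7: keep 8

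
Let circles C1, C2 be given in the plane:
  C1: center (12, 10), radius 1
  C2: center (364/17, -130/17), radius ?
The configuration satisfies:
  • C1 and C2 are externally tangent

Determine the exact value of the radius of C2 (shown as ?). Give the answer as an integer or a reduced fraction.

19

1. [ext C1·C2]  r_C2² + 2r_C2 − 399 = 0  ⇒  r_C2 = 19 (r>0 drops 1)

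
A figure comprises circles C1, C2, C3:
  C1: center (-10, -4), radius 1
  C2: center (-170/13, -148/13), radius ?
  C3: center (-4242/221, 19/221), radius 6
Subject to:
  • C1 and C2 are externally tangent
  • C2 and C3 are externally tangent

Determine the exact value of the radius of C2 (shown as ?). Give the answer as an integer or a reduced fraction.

1. [ext C1·C2]  r_C2² + 2r_C2 − 63 = 0  ⇒  r_C2 = 7 (r>0 drops 1)
2. [ext C2·C3]  r_C2² + 12r_C2 − 133 = 0  ⇒  r_C2 = 7 (r>0 drops 1)

7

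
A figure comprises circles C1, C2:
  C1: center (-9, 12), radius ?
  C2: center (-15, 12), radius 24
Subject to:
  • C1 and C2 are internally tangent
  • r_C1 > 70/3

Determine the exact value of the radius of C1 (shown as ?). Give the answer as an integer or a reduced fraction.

30

1. [int C1,C2]  r_C1² − 48r_C1 + 540 = 0  ⇒  r_C1 = 18 or 30
2. given r_C1 > 70/3: keep 30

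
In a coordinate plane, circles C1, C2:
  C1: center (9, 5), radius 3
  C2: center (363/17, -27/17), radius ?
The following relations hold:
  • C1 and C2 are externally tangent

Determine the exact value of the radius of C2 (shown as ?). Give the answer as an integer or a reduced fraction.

11

1. [ext C1·C2]  r_C2² + 6r_C2 − 187 = 0  ⇒  r_C2 = 11 (r>0 drops 1)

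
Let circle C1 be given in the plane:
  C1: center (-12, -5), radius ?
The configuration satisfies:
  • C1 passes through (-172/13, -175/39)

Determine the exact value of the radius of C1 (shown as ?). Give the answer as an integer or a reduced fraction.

4/3

1. [C1∋P]  r_C1² − 16/9 = 0  ⇒  r_C1 = 4/3 (r>0 drops 1)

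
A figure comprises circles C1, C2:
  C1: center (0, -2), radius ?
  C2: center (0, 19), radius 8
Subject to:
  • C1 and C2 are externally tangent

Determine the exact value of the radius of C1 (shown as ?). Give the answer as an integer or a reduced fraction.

1. [ext C1·C2]  r_C1² + 16r_C1 − 377 = 0  ⇒  r_C1 = 13 (r>0 drops 1)

13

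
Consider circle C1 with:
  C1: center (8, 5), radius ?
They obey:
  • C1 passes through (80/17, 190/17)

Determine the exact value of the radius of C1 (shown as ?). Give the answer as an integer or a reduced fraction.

1. [C1∋P]  r_C1² − 49 = 0  ⇒  r_C1 = 7 (r>0 drops 1)

7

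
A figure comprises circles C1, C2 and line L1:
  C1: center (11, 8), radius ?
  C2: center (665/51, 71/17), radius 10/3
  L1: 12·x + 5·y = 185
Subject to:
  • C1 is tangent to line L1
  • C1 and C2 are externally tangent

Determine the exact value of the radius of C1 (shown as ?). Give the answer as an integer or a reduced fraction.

1. [C1‖L1]  r_C1² − 1 = 0  ⇒  r_C1 = 1 (r>0 drops 1)
2. [ext C1·C2]  r_C1² + (20/3)r_C1 − 23/3 = 0  ⇒  r_C1 = 1 (r>0 drops 1)

1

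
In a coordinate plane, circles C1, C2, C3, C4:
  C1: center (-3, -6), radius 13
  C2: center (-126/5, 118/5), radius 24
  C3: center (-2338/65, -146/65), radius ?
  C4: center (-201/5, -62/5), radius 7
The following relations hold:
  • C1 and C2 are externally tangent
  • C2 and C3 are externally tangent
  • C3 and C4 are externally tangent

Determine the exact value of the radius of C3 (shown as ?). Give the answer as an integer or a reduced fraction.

1. [ext C2·C3]  r_C3² + 48r_C3 − 208 = 0  ⇒  r_C3 = 4 (r>0 drops 1)
2. [ext C3·C4]  r_C3² + 14r_C3 − 72 = 0  ⇒  r_C3 = 4 (r>0 drops 1)

4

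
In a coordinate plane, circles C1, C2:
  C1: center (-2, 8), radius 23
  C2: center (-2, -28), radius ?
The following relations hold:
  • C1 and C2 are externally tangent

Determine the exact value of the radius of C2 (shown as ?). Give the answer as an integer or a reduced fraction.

13

1. [ext C1·C2]  r_C2² + 46r_C2 − 767 = 0  ⇒  r_C2 = 13 (r>0 drops 1)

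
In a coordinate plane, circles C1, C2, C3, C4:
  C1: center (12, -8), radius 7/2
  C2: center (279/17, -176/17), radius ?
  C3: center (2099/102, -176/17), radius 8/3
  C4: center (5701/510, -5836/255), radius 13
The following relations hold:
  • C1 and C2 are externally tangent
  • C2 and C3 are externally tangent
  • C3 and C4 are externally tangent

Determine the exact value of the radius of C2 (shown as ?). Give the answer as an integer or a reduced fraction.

3/2

1. [ext C1·C2]  r_C2² + 7r_C2 − 51/4 = 0  ⇒  r_C2 = 3/2 (r>0 drops 1)
2. [ext C2·C3]  r_C2² + (16/3)r_C2 − 41/4 = 0  ⇒  r_C2 = 3/2 (r>0 drops 1)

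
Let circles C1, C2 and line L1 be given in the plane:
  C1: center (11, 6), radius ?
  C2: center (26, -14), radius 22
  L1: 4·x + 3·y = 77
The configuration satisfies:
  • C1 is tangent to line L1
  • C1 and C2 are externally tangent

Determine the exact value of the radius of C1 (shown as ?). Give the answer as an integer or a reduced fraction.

3

1. [C1‖L1]  r_C1² − 9 = 0  ⇒  r_C1 = 3 (r>0 drops 1)
2. [ext C1·C2]  r_C1² + 44r_C1 − 141 = 0  ⇒  r_C1 = 3 (r>0 drops 1)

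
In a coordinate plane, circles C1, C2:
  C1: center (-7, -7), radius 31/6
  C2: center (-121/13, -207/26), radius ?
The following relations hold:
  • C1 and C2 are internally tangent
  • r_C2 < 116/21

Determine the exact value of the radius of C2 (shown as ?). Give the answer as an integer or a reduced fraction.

8/3

1. [int C1,C2]  r_C2² − (31/3)r_C2 + 184/9 = 0  ⇒  r_C2 = 8/3 or 23/3
2. given r_C2 < 116/21: keep 8/3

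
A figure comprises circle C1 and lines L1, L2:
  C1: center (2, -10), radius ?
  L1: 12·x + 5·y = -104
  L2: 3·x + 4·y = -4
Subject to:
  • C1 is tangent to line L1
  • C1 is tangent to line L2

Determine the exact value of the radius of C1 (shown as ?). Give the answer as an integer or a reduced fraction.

1. [C1‖L1]  r_C1² − 36 = 0  ⇒  r_C1 = 6 (r>0 drops 1)
2. [C1‖L2]  r_C1² − 36 = 0  ⇒  r_C1 = 6 (r>0 drops 1)

6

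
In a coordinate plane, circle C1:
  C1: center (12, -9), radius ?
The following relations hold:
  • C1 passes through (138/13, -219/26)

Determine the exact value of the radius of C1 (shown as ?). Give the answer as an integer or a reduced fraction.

3/2

1. [C1∋P]  r_C1² − 9/4 = 0  ⇒  r_C1 = 3/2 (r>0 drops 1)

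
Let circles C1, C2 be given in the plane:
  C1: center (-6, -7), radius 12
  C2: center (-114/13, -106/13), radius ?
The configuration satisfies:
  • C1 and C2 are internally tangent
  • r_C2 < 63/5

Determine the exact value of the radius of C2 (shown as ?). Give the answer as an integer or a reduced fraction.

9

1. [int C1,C2]  r_C2² − 24r_C2 + 135 = 0  ⇒  r_C2 = 9 or 15
2. given r_C2 < 63/5: keep 9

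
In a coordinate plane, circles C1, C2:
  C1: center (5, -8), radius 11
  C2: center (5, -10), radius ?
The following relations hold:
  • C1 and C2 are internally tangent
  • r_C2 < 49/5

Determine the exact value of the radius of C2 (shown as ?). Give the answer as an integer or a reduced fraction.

9

1. [int C1,C2]  r_C2² − 22r_C2 + 117 = 0  ⇒  r_C2 = 9 or 13
2. given r_C2 < 49/5: keep 9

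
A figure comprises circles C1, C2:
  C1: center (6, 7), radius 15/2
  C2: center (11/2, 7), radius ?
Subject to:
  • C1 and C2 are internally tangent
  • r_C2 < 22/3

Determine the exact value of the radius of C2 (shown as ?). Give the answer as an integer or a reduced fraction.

7

1. [int C1,C2]  r_C2² − 15r_C2 + 56 = 0  ⇒  r_C2 = 7 or 8
2. given r_C2 < 22/3: keep 7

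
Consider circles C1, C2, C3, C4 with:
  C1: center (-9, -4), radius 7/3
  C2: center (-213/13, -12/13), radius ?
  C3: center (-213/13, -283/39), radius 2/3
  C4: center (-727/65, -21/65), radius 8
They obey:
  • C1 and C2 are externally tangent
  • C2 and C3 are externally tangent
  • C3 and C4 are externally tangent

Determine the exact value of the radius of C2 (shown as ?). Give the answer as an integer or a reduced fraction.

17/3

1. [ext C1·C2]  r_C2² + (14/3)r_C2 − 527/9 = 0  ⇒  r_C2 = 17/3 (r>0 drops 1)
2. [ext C2·C3]  r_C2² + (4/3)r_C2 − 119/3 = 0  ⇒  r_C2 = 17/3 (r>0 drops 1)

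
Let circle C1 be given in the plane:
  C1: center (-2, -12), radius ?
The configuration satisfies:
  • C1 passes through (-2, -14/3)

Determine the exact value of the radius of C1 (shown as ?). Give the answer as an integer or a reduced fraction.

1. [C1∋P]  r_C1² − 484/9 = 0  ⇒  r_C1 = 22/3 (r>0 drops 1)

22/3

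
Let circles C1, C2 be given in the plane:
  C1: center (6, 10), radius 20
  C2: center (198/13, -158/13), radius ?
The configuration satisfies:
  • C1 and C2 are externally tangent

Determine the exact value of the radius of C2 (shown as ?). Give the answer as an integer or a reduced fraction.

4

1. [ext C1·C2]  r_C2² + 40r_C2 − 176 = 0  ⇒  r_C2 = 4 (r>0 drops 1)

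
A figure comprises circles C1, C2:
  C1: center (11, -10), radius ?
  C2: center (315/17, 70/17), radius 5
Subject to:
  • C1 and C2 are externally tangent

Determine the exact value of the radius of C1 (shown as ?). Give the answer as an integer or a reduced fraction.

1. [ext C1·C2]  r_C1² + 10r_C1 − 231 = 0  ⇒  r_C1 = 11 (r>0 drops 1)

11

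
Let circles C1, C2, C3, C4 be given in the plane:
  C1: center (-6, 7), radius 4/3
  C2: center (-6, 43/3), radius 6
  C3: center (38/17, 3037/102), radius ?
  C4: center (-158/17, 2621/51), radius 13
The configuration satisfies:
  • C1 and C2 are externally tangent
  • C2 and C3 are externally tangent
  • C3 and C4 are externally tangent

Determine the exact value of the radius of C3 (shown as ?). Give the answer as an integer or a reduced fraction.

1. [ext C2·C3]  r_C3² + 12r_C3 − 1081/4 = 0  ⇒  r_C3 = 23/2 (r>0 drops 1)
2. [ext C3·C4]  r_C3² + 26r_C3 − 1725/4 = 0  ⇒  r_C3 = 23/2 (r>0 drops 1)

23/2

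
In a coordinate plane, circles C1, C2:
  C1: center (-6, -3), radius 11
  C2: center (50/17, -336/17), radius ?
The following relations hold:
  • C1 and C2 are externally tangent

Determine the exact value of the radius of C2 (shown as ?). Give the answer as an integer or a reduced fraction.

8

1. [ext C1·C2]  r_C2² + 22r_C2 − 240 = 0  ⇒  r_C2 = 8 (r>0 drops 1)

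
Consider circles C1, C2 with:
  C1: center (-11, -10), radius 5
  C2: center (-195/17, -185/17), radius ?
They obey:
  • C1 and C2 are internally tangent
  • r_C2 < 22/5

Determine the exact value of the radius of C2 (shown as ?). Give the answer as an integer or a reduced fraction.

4

1. [int C1,C2]  r_C2² − 10r_C2 + 24 = 0  ⇒  r_C2 = 4 or 6
2. given r_C2 < 22/5: keep 4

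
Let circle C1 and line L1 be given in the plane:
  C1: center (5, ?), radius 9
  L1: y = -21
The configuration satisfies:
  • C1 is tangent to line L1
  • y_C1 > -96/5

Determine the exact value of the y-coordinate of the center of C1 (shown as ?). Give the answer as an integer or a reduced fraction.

1. [C1‖L1]  y_C1² + 42y_C1 + 360 = 0  ⇒  y_C1 = -30 or -12
2. given y_C1 > -96/5: keep -12

-12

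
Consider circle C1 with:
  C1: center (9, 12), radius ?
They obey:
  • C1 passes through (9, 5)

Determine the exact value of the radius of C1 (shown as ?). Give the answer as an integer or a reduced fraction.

1. [C1∋P]  r_C1² − 49 = 0  ⇒  r_C1 = 7 (r>0 drops 1)

7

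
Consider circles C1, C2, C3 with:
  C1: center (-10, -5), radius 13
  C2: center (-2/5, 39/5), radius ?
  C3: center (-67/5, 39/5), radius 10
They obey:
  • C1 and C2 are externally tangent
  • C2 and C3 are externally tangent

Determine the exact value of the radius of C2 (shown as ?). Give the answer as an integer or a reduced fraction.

3

1. [ext C1·C2]  r_C2² + 26r_C2 − 87 = 0  ⇒  r_C2 = 3 (r>0 drops 1)
2. [ext C2·C3]  r_C2² + 20r_C2 − 69 = 0  ⇒  r_C2 = 3 (r>0 drops 1)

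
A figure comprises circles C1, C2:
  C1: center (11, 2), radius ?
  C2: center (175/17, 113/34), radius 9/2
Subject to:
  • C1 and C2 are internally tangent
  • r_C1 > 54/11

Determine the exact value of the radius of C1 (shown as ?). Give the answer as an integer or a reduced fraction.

1. [int C1,C2]  r_C1² − 9r_C1 + 18 = 0  ⇒  r_C1 = 3 or 6
2. given r_C1 > 54/11: keep 6

6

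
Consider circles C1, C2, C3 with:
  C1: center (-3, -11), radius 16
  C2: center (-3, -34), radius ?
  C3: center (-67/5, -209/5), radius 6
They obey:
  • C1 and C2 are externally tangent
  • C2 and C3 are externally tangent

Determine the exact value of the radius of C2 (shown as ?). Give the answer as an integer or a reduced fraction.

7

1. [ext C1·C2]  r_C2² + 32r_C2 − 273 = 0  ⇒  r_C2 = 7 (r>0 drops 1)
2. [ext C2·C3]  r_C2² + 12r_C2 − 133 = 0  ⇒  r_C2 = 7 (r>0 drops 1)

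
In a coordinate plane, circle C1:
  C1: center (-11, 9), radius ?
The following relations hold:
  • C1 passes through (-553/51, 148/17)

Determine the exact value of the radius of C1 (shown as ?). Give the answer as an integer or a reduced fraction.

1/3

1. [C1∋P]  r_C1² − 1/9 = 0  ⇒  r_C1 = 1/3 (r>0 drops 1)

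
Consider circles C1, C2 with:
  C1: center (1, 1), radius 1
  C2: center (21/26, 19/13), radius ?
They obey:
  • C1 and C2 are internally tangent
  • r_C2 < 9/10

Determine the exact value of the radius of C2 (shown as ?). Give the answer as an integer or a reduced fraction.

1. [int C1,C2]  r_C2² − 2r_C2 + 3/4 = 0  ⇒  r_C2 = 1/2 or 3/2
2. given r_C2 < 9/10: keep 1/2

1/2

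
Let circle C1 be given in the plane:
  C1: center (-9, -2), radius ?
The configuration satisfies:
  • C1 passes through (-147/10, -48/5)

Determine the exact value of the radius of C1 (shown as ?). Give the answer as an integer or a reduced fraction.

19/2

1. [C1∋P]  r_C1² − 361/4 = 0  ⇒  r_C1 = 19/2 (r>0 drops 1)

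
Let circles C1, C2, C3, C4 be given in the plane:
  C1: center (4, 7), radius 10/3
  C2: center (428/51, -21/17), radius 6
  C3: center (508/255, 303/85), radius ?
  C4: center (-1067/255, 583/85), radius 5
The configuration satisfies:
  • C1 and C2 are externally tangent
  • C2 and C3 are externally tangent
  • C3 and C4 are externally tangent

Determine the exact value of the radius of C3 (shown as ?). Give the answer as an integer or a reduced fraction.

2

1. [ext C2·C3]  r_C3² + 12r_C3 − 28 = 0  ⇒  r_C3 = 2 (r>0 drops 1)
2. [ext C3·C4]  r_C3² + 10r_C3 − 24 = 0  ⇒  r_C3 = 2 (r>0 drops 1)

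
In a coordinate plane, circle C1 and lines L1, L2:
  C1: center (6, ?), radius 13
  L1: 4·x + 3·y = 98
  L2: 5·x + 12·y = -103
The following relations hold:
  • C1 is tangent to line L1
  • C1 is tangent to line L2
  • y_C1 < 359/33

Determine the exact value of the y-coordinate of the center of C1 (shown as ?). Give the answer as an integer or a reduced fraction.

1. [C1‖L1]  y_C1² − (148/3)y_C1 + 139 = 0  ⇒  y_C1 = 3 or 139/3
2. [C1‖L2]  y_C1² + (133/6)y_C1 − 151/2 = 0  ⇒  y_C1 = -151/6 or 3

3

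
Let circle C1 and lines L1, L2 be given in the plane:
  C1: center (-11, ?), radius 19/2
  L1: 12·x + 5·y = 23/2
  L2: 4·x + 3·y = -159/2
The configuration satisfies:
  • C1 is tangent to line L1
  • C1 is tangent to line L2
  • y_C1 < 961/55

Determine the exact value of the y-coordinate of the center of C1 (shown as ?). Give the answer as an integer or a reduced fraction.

4

1. [C1‖L1]  y_C1² − (287/5)y_C1 + 1068/5 = 0  ⇒  y_C1 = 4 or 267/5
2. [C1‖L2]  y_C1² + (71/3)y_C1 − 332/3 = 0  ⇒  y_C1 = -83/3 or 4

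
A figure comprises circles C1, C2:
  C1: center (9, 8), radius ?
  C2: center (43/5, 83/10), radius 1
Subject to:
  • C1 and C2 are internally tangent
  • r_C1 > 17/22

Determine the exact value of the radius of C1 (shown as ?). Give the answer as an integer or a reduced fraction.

3/2

1. [int C1,C2]  r_C1² − 2r_C1 + 3/4 = 0  ⇒  r_C1 = 1/2 or 3/2
2. given r_C1 > 17/22: keep 3/2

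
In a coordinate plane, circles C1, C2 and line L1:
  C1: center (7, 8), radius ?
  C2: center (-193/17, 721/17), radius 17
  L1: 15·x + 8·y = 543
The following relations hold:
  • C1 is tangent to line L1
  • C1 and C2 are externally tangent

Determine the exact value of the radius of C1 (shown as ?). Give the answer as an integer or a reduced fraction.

22

1. [C1‖L1]  r_C1² − 484 = 0  ⇒  r_C1 = 22 (r>0 drops 1)
2. [ext C1·C2]  r_C1² + 34r_C1 − 1232 = 0  ⇒  r_C1 = 22 (r>0 drops 1)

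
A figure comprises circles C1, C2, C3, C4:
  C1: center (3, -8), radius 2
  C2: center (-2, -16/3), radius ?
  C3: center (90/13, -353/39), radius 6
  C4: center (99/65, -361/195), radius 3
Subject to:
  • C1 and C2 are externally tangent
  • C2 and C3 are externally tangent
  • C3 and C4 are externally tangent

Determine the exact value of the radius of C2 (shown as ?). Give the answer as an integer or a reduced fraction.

11/3

1. [ext C1·C2]  r_C2² + 4r_C2 − 253/9 = 0  ⇒  r_C2 = 11/3 (r>0 drops 1)
2. [ext C2·C3]  r_C2² + 12r_C2 − 517/9 = 0  ⇒  r_C2 = 11/3 (r>0 drops 1)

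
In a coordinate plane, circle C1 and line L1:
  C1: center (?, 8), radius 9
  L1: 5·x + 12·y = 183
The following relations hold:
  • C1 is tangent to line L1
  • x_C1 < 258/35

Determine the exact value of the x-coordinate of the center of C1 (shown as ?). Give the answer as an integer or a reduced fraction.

1. [C1‖L1]  x_C1² − (174/5)x_C1 − 1224/5 = 0  ⇒  x_C1 = -6 or 204/5
2. given x_C1 < 258/35: keep -6

-6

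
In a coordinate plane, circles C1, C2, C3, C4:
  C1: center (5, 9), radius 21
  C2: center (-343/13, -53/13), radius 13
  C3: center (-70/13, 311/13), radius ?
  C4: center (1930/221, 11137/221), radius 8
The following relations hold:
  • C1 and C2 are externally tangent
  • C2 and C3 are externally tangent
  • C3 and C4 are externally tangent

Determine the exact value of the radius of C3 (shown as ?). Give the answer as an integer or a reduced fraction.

22

1. [ext C2·C3]  r_C3² + 26r_C3 − 1056 = 0  ⇒  r_C3 = 22 (r>0 drops 1)
2. [ext C3·C4]  r_C3² + 16r_C3 − 836 = 0  ⇒  r_C3 = 22 (r>0 drops 1)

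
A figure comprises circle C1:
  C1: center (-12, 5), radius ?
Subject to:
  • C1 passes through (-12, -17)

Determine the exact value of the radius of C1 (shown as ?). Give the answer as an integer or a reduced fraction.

22

1. [C1∋P]  r_C1² − 484 = 0  ⇒  r_C1 = 22 (r>0 drops 1)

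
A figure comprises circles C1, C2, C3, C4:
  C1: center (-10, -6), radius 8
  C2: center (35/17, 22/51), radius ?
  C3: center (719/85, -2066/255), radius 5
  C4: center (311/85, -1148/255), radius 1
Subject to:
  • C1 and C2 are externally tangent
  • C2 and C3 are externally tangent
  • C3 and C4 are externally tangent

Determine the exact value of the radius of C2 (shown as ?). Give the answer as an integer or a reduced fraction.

17/3

1. [ext C1·C2]  r_C2² + 16r_C2 − 1105/9 = 0  ⇒  r_C2 = 17/3 (r>0 drops 1)
2. [ext C2·C3]  r_C2² + 10r_C2 − 799/9 = 0  ⇒  r_C2 = 17/3 (r>0 drops 1)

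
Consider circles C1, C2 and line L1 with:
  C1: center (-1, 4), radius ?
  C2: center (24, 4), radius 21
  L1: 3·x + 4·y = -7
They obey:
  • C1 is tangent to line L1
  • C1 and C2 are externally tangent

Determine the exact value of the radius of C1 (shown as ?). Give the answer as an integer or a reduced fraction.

4

1. [C1‖L1]  r_C1² − 16 = 0  ⇒  r_C1 = 4 (r>0 drops 1)
2. [ext C1·C2]  r_C1² + 42r_C1 − 184 = 0  ⇒  r_C1 = 4 (r>0 drops 1)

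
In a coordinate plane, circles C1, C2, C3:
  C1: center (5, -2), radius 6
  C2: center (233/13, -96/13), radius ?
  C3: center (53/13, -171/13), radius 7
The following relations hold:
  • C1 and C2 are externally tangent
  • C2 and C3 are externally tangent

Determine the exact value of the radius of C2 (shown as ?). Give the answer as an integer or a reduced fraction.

8

1. [ext C1·C2]  r_C2² + 12r_C2 − 160 = 0  ⇒  r_C2 = 8 (r>0 drops 1)
2. [ext C2·C3]  r_C2² + 14r_C2 − 176 = 0  ⇒  r_C2 = 8 (r>0 drops 1)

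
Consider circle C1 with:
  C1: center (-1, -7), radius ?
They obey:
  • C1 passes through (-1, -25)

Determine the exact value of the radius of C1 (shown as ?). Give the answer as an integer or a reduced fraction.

18

1. [C1∋P]  r_C1² − 324 = 0  ⇒  r_C1 = 18 (r>0 drops 1)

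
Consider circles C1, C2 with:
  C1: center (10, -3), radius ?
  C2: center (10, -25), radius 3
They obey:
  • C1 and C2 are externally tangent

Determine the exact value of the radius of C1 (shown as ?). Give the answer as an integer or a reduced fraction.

1. [ext C1·C2]  r_C1² + 6r_C1 − 475 = 0  ⇒  r_C1 = 19 (r>0 drops 1)

19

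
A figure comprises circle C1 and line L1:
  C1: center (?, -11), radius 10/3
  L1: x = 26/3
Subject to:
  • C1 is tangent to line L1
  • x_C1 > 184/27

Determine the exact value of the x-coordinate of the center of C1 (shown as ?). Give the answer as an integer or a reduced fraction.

1. [C1‖L1]  x_C1² − (52/3)x_C1 + 64 = 0  ⇒  x_C1 = 16/3 or 12
2. given x_C1 > 184/27: keep 12

12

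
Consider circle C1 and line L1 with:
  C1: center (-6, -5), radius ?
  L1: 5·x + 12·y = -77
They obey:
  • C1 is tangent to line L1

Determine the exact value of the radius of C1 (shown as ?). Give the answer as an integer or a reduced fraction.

1

1. [C1‖L1]  r_C1² − 1 = 0  ⇒  r_C1 = 1 (r>0 drops 1)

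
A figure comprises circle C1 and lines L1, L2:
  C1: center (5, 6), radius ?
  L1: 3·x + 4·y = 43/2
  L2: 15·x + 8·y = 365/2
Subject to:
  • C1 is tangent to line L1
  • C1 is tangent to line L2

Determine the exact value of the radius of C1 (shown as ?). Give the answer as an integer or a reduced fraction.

7/2

1. [C1‖L1]  r_C1² − 49/4 = 0  ⇒  r_C1 = 7/2 (r>0 drops 1)
2. [C1‖L2]  r_C1² − 49/4 = 0  ⇒  r_C1 = 7/2 (r>0 drops 1)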